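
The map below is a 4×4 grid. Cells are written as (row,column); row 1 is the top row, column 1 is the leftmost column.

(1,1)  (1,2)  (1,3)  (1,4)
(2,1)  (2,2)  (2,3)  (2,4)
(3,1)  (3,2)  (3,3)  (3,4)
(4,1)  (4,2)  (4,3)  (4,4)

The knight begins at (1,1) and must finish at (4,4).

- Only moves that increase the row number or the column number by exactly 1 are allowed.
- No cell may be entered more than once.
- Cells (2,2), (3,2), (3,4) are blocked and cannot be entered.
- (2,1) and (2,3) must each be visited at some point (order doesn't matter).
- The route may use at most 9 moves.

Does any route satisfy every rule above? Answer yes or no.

Right/down moves force the required cells to be taken in the order (2,1), (2,3). Every right/down route from (2,1) to (2,3) runs into a blocked cell, so that leg cannot be completed.

no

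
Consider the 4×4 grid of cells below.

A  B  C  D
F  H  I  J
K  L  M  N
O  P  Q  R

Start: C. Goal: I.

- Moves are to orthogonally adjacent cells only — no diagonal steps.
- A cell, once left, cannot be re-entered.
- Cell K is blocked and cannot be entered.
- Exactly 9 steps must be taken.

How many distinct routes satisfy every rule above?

Need simple routes of exactly 9 moves from C to I (Manhattan distance 1, so 4 moves are spent on a detour and 4 undoing it).
Branch systematically from the start, pruning whenever the remaining move budget drops below the Manhattan distance to I or differs from it in parity. Grouping the completions by first move — via B: 6; via D: 4 (no valid completion starts via I) — and summing: 6 + 4 = 10.
That gives 10 routes.

10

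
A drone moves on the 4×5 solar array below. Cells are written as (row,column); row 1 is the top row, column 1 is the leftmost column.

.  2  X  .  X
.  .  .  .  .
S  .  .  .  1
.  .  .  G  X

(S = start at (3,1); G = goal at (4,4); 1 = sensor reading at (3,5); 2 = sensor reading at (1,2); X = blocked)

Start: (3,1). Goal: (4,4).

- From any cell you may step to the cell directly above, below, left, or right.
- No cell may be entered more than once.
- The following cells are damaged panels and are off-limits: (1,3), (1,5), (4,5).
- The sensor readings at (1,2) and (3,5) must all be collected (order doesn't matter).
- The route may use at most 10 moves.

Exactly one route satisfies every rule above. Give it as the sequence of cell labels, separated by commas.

(3,1), (2,1), (1,1), (1,2), (2,2), (2,3), (2,4), (2,5), (3,5), (3,4), (4,4)

Any route must reach (1,2) and (3,5) and still end at (4,4) within 10 moves, so the order of the required stops is forced.
Route from (3,1): up 2 to (1,1), right 1 to (1,2), down 1 to (2,2), right 3 to (2,5), down 1 to (3,5), left 1 to (3,4), down 1 to (4,4) — 10 moves in all.
Check: all required cells visited; 10 ≤ 10 moves.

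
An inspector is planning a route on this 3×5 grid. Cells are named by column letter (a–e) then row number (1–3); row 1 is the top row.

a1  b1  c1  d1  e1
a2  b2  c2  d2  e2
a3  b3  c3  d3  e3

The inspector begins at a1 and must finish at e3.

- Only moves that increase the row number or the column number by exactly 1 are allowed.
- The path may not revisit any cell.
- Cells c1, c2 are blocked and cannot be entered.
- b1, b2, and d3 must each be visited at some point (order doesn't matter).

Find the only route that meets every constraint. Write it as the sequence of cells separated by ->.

a1 -> b1 -> b2 -> b3 -> c3 -> d3 -> e3

Moves only go right or down, so the column and row indices never decrease.
Route from a1: right 1 to b1, down 2 to b3, right 3 to e3 — 6 moves in all.
Check: all required cells visited.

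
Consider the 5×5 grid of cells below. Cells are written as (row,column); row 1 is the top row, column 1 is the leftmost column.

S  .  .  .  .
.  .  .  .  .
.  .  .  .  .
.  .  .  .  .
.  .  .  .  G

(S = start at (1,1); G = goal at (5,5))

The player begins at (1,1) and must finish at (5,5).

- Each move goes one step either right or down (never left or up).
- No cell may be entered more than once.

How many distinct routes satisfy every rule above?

70

A right/down-only route from (1,1) to (5,5) makes exactly 4 down-moves and 4 right-moves in some order.
With no other constraints that would be C(8,4) = 70 routes.
That gives 70 routes.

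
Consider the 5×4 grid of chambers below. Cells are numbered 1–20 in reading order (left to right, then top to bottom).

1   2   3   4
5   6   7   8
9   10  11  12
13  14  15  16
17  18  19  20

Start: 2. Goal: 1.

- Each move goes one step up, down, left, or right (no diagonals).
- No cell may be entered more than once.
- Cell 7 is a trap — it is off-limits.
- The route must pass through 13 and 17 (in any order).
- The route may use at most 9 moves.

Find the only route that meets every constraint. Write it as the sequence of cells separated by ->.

2 -> 6 -> 10 -> 14 -> 18 -> 17 -> 13 -> 9 -> 5 -> 1

Any route must reach 13 and 17 and still end at 1 within 9 moves, so the order of the required stops is forced.
Route from 2: 4× down (reaching 18), left to 17, 4× up (reaching 1) — 9 moves in all.
Check: all required cells visited; 9 ≤ 9 moves.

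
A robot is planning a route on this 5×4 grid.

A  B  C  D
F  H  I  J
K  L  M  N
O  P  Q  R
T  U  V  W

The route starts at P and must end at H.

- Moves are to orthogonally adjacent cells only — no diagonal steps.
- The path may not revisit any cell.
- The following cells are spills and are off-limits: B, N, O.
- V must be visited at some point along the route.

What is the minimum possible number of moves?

Any route passes through V somewhere between P and H. Summing Manhattan distances along the two legs (P → V → H) gives a lower bound of 2 + 4 = 6 moves.
A route of 6 moves achieves this: P → U → V → Q → M → I → H.
Since 6 matches the lower bound, it is optimal.

6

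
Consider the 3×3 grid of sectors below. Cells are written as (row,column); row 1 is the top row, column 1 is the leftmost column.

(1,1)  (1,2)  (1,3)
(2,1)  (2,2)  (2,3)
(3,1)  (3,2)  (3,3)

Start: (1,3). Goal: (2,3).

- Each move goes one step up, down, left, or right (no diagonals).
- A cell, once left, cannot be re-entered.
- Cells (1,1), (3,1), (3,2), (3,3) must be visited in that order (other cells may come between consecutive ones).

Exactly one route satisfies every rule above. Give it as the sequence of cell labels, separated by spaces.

The waypoints must appear in the order (1,1), (3,1), (3,2), (3,3), with no cell reused.
Route from (1,3): 2× left (reaching (1,1)), 2× down (reaching (3,1)), 2× right (reaching (3,3)), up to (2,3) — 7 moves in all.
Check: order respected ((1,1) at step 2, (3,1) at step 4, (3,2) at step 5, (3,3) at step 6).

(1,3) (1,2) (1,1) (2,1) (3,1) (3,2) (3,3) (2,3)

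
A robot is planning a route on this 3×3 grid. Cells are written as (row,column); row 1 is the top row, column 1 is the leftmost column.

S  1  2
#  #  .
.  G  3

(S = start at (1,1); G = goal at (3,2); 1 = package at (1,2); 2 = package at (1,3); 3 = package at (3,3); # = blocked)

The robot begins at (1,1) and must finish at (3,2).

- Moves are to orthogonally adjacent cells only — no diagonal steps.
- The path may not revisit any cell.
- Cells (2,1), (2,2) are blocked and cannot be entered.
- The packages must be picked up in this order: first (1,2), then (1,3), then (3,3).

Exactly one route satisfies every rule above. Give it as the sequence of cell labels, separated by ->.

(1,1) -> (1,2) -> (1,3) -> (2,3) -> (3,3) -> (3,2)

The waypoints must appear in the order (1,2), (1,3), (3,3), with no cell reused.
Route from (1,1): right 2 to (1,3), down 2 to (3,3), left 1 to (3,2) — 5 moves in all.
Check: order respected (1 at step 1, 2 at step 2, 3 at step 4).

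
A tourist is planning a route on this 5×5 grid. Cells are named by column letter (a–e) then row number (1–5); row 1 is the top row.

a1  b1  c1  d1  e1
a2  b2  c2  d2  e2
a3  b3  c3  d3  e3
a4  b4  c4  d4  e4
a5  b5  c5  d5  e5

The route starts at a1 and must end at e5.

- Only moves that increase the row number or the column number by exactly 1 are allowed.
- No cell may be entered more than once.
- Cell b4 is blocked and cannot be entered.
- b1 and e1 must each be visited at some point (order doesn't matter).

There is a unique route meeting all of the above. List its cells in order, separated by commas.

Moves only go right or down, so the column and row indices never decrease.
Route from a1: right 4 to e1, down 4 to e5 — 8 moves in all.
Check: all required cells visited.

a1, b1, c1, d1, e1, e2, e3, e4, e5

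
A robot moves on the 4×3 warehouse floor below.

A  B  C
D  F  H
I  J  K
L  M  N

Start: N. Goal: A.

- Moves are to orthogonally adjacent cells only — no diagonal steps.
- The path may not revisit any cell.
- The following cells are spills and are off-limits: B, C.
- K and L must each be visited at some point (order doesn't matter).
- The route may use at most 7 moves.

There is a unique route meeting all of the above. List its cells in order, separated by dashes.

N - K - J - M - L - I - D - A

Any route must reach K and L and still end at A within 7 moves, so the order of the required stops is forced.
Route from N: up to K, left to J, down to M, left to L, 3× up (reaching A) — 7 moves in all.
Check: all required cells visited; 7 ≤ 7 moves.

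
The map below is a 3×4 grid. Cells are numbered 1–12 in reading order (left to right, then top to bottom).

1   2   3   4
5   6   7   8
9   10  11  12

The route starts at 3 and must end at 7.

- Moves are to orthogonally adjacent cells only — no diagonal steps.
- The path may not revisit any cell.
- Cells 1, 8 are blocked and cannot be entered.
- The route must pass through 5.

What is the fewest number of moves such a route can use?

7

Any route passes through 5 somewhere between 3 and 7. Summing Manhattan distances along the two legs (3 → 5 → 7) gives a lower bound of 3 + 2 = 5 moves.
The shortest route satisfying every rule uses 7 moves: 3 → 2 → 6 → 5 → 9 → 10 → 11 → 7.
The no-revisit rule (legs can't share cells) pushes the minimum above the 5-move bound; an exhaustive check rules out every length from 5 to 6, leaving 7 as the minimum.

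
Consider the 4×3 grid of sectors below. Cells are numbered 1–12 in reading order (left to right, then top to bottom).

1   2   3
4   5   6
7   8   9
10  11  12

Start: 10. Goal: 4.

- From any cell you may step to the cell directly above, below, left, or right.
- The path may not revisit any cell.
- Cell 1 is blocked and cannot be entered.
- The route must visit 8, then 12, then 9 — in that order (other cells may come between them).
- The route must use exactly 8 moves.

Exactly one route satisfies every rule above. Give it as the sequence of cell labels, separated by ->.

The waypoints must appear in the order 8, 12, 9, with no cell reused.
Route from 10: up 1 to 7, right 1 to 8, down 1 to 11, right 1 to 12, up 2 to 6, left 2 to 4 — 8 moves in all.
Check: order respected (8 at step 2, 12 at step 4, 9 at step 5); 8 moves as required.

10 -> 7 -> 8 -> 11 -> 12 -> 9 -> 6 -> 5 -> 4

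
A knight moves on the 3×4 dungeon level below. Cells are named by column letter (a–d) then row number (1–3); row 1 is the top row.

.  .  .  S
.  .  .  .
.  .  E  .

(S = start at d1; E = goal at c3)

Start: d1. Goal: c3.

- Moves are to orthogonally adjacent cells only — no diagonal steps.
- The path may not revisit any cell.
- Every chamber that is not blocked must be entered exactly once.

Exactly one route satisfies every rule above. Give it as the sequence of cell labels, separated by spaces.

Need to visit all 12 open cells exactly once, starting at d1 and ending at c3.
Cell d3 has only two open neighbours (d2 and c3), so the path must pass straight through it: one of those is the cell it's entered from and the other is where it exits.
Route from d1: 3× left (reaching a1), 2× down (reaching a3), right to b3, up to b2, 2× right (reaching d2), down to d3, left to c3 — 11 moves in all.
Check: all 12 open cells covered.

d1 c1 b1 a1 a2 a3 b3 b2 c2 d2 d3 c3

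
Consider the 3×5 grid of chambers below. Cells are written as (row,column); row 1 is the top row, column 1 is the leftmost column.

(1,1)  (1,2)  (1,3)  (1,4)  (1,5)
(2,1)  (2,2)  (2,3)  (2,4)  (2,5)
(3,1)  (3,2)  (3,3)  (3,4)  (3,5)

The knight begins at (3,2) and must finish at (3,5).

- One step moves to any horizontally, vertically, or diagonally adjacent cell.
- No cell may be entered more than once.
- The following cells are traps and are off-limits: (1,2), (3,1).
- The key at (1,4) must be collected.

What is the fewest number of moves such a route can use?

Any route passes through (1,4) somewhere between (3,2) and (3,5). Summing Chebyshev distances along the two legs ((3,2) → (1,4) → (3,5)) gives a lower bound of 2 + 2 = 4 moves.
A route of 4 moves achieves this: (3,2) → (2,3) → (1,4) → (2,4) → (3,5).
Since 4 matches the lower bound, it is optimal.

4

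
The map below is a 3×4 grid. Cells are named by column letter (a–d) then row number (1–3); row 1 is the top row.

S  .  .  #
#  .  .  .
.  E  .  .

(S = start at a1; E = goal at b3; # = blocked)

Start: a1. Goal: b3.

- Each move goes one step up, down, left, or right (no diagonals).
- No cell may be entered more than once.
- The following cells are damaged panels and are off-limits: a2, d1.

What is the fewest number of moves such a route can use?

3

The Manhattan distance from a1 to b3 is |1−3| + |1−2| = 3, so at least 3 moves are needed.
A route of 3 moves achieves this: a1 → b1 → b2 → b3.
Since 3 matches the lower bound, it is optimal.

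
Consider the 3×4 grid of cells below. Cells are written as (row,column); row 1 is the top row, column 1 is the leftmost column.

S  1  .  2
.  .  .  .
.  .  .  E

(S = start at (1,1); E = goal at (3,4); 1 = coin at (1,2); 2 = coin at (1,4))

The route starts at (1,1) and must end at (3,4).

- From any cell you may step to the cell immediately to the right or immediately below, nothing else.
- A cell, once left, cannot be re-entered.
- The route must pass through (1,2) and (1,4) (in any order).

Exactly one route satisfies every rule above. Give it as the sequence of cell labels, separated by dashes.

Moves only go right or down, so the column and row indices never decrease.
Route from (1,1): right 3 to (1,4), down 2 to (3,4) — 5 moves in all.
Check: all required cells visited.

(1,1) - (1,2) - (1,3) - (1,4) - (2,4) - (3,4)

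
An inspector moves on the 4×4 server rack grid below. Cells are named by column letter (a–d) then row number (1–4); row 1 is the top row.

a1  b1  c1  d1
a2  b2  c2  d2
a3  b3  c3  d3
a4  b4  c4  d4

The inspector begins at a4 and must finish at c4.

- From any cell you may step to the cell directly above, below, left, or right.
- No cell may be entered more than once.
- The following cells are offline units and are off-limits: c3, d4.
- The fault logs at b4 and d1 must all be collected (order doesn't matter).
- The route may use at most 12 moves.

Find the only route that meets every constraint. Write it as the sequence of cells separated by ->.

a4 -> a3 -> a2 -> a1 -> b1 -> c1 -> d1 -> d2 -> c2 -> b2 -> b3 -> b4 -> c4

Any route must reach b4 and d1 and still end at c4 within 12 moves, so the order of the required stops is forced.
Route from a4: 3× up (reaching a1), 3× right (reaching d1), down to d2, 2× left (reaching b2), 2× down (reaching b4), right to c4 — 12 moves in all.
Check: all required cells visited; 12 ≤ 12 moves.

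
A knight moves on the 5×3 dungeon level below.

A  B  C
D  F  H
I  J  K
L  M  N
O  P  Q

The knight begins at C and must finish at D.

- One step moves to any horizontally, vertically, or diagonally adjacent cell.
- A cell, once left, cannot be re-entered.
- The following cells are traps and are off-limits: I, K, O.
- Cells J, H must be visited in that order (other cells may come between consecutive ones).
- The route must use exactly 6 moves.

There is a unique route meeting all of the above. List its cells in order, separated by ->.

The waypoints must appear in the order J, H, with no cell reused.
Route from C: down-left 1 to F, down 1 to J, up-right 1 to H, up-left 1 to B, left 1 to A, down 1 to D — 6 moves in all.
Check: order respected (J at step 2, H at step 3); 6 moves as required.

C -> F -> J -> H -> B -> A -> D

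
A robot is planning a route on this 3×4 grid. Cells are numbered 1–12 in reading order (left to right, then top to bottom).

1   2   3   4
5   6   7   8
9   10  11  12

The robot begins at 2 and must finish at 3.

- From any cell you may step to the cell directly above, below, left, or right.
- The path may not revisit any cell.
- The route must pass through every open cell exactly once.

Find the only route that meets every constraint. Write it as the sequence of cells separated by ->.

2 -> 1 -> 5 -> 9 -> 10 -> 6 -> 7 -> 11 -> 12 -> 8 -> 4 -> 3

Need to visit all 12 open cells exactly once, starting at 2 and ending at 3.
Cell 9 has only two open neighbours (5 and 10), so the path must pass straight through it: one of those is the cell it's entered from and the other is where it exits.
Route from 2: left 1 to 1, down 2 to 9, right 1 to 10, up 1 to 6, right 1 to 7, down 1 to 11, right 1 to 12, up 2 to 4, left 1 to 3 — 11 moves in all.
Check: all 12 open cells covered.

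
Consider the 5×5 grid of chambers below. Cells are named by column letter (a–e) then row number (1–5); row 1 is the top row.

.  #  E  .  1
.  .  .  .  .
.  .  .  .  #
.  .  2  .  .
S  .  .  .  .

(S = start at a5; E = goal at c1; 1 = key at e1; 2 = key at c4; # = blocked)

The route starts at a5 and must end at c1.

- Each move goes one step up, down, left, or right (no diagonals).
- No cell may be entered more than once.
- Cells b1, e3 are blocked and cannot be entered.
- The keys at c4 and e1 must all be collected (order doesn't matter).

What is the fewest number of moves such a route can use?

10

Any route passes through c4 and e1 in some order between a5 and c1. Summing Manhattan distances along each leg and taking the cheapest ordering (a5 → c4 → e1 → c1) gives a lower bound of 3 + 5 + 2 = 10 moves.
A route of 10 moves achieves this: a5 → a4 → b4 → c4 → c3 → c2 → d2 → e2 → e1 → d1 → c1.
Since 10 matches the lower bound, it is optimal.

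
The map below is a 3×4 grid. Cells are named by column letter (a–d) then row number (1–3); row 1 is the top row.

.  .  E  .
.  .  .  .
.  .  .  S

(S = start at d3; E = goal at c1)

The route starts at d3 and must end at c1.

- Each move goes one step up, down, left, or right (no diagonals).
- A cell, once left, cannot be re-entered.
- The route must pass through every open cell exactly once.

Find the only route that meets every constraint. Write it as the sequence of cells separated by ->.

Need to visit all 12 open cells exactly once, starting at d3 and ending at c1.
Cell a3 has only two open neighbours (a2 and b3), so the path must pass straight through it: one of those is the cell it's entered from and the other is where it exits.
Route from d3: 3× left (reaching a3), 2× up (reaching a1), right to b1, down to b2, 2× right (reaching d2), up to d1, left to c1 — 11 moves in all.
Check: all 12 open cells covered.

d3 -> c3 -> b3 -> a3 -> a2 -> a1 -> b1 -> b2 -> c2 -> d2 -> d1 -> c1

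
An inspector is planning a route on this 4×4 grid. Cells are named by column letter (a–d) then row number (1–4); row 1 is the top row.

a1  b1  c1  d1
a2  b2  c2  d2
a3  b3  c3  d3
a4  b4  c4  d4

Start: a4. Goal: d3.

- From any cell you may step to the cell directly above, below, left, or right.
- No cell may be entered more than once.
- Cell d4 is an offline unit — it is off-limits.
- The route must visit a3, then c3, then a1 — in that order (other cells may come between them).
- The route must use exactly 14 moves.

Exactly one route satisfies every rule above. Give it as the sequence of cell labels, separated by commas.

The waypoints must appear in the order a3, c3, a1, with no cell reused.
Route from a4: up 1 to a3, right 1 to b3, down 1 to b4, right 1 to c4, up 2 to c2, left 2 to a2, up 1 to a1, right 3 to d1, down 2 to d3 — 14 moves in all.
Check: order respected (a3 at step 1, c3 at step 5, a1 at step 9); 14 moves as required.

a4, a3, b3, b4, c4, c3, c2, b2, a2, a1, b1, c1, d1, d2, d3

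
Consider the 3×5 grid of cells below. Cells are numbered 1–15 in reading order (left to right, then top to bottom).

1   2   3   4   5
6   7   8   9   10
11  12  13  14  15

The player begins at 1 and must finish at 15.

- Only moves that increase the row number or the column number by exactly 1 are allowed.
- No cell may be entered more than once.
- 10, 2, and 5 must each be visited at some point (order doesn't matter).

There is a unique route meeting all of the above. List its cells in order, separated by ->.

Moves only go right or down, so the column and row indices never decrease.
Route from 1: 4× right (reaching 5), 2× down (reaching 15) — 6 moves in all.
Check: all required cells visited.

1 -> 2 -> 3 -> 4 -> 5 -> 10 -> 15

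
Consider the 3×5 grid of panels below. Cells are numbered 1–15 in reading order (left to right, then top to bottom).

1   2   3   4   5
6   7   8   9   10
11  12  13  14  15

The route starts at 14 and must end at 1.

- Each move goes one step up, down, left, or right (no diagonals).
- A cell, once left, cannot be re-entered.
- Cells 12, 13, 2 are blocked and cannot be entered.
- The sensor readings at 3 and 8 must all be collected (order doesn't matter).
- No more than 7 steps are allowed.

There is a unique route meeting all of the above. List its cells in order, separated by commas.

The 7-move cap with required stops at 3, 8 leaves no slack for detours.
Route from 14: 2× up (reaching 4), left to 3, down to 8, 2× left (reaching 6), up to 1 — 7 moves in all.
Check: all required cells visited; 7 ≤ 7 moves.

14, 9, 4, 3, 8, 7, 6, 1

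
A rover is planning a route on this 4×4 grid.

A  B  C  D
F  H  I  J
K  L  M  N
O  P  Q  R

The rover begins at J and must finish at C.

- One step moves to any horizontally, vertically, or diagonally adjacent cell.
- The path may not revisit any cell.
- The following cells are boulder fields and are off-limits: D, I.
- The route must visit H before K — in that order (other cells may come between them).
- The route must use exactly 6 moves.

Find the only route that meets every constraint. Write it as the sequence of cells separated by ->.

The waypoints must appear in the order H, K, with no cell reused.
Route from J: down-left 1 to M, up-left 1 to H, down-left 1 to K, up 1 to F, up-right 1 to B, right 1 to C — 6 moves in all.
Check: order respected (H at step 2, K at step 3); 6 moves as required.

J -> M -> H -> K -> F -> B -> C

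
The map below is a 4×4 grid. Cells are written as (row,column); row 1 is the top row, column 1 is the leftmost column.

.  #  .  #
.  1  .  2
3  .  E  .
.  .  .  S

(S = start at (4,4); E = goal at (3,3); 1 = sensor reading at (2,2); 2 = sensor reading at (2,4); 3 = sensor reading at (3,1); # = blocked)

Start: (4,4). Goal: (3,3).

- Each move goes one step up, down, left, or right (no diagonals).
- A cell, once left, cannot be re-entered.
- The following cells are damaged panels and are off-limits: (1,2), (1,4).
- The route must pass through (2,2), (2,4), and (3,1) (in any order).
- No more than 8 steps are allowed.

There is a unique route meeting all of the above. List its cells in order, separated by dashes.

(4,4) - (3,4) - (2,4) - (2,3) - (2,2) - (2,1) - (3,1) - (3,2) - (3,3)

The budget equals the shortest possible length, so every move has to be on a shortest route through the required cells.
Route from (4,4): 2× up (reaching (2,4)), 3× left (reaching (2,1)), down to (3,1), 2× right (reaching (3,3)) — 8 moves in all.
Check: all required cells visited; 8 ≤ 8 moves.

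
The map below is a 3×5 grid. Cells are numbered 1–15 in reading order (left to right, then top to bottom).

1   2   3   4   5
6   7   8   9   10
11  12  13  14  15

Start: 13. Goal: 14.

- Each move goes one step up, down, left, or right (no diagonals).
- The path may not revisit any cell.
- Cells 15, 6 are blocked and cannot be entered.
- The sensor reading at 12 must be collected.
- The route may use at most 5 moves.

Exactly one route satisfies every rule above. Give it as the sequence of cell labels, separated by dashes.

13 - 12 - 7 - 8 - 9 - 14

The 5-move cap with required stops at 12 leaves no slack for detours.
Route from 13: left 1 to 12, up 1 to 7, right 2 to 9, down 1 to 14 — 5 moves in all.
Check: all required cells visited; 5 ≤ 5 moves.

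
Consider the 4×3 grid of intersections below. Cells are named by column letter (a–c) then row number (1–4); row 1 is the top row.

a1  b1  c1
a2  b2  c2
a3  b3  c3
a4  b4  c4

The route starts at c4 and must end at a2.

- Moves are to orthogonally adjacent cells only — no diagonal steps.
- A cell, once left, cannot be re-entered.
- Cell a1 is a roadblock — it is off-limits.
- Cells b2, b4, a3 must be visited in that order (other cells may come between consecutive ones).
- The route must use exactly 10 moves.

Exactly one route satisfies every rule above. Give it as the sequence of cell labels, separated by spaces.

The waypoints must appear in the order b2, b4, a3, with no cell reused.
Route from c4: up 3 to c1, left 1 to b1, down 3 to b4, left 1 to a4, up 2 to a2 — 10 moves in all.
Check: order respected (b2 at step 5, b4 at step 7, a3 at step 9); 10 moves as required.

c4 c3 c2 c1 b1 b2 b3 b4 a4 a3 a2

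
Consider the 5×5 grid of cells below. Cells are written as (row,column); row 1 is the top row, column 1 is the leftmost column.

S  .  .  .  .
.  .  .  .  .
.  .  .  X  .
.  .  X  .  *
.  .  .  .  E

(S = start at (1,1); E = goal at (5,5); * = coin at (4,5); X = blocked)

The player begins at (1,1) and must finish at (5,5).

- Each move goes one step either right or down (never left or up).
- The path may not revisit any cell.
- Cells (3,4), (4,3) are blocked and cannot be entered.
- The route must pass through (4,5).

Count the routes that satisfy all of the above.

5

A right/down-only route from (1,1) to (5,5) makes exactly 4 down-moves and 4 right-moves in some order.
With no other constraints that would be C(8,4) = 70 routes.
Split at (4,5) and multiply the segment counts (each segment already excludes blocked cells): (1,1)→(4,5): 5; (4,5)→(5,5): 1; product = 5.
That gives 5 routes.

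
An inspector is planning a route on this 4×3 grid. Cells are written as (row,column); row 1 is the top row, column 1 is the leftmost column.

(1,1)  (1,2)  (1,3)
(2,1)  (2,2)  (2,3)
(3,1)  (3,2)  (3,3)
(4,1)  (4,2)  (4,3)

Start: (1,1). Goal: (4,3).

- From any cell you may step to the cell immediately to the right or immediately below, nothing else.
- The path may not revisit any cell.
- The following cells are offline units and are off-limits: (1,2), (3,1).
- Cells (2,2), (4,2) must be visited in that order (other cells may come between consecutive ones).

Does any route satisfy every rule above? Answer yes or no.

yes

One route that works: (1,1) → (2,1) → (2,2) → (3,2) → (4,2) → (4,3).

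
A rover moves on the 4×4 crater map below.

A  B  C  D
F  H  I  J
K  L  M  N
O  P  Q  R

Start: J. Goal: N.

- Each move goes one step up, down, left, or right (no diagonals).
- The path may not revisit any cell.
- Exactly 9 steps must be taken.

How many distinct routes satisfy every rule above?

Need simple routes of exactly 9 moves from J to N (Manhattan distance 1, so 4 moves are spent on a detour and 4 undoing it).
Branch systematically from the start, pruning whenever the remaining move budget drops below the Manhattan distance to N or differs from it in parity. Grouping the completions by first move — via D: 13; via I: 16 (no valid completion starts via N) — and summing: 13 + 16 = 29.
That gives 29 routes.

29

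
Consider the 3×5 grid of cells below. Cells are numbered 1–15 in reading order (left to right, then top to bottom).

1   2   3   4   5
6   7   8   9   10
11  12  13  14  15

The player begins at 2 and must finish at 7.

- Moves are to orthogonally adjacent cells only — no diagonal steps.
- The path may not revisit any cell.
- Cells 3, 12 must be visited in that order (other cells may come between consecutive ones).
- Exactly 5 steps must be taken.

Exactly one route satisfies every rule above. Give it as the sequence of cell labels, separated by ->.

2 -> 3 -> 8 -> 13 -> 12 -> 7

The waypoints must appear in the order 3, 12, with no cell reused.
Route from 2: right to 3, 2× down (reaching 13), left to 12, up to 7 — 5 moves in all.
Check: order respected (3 at step 1, 12 at step 4); 5 moves as required.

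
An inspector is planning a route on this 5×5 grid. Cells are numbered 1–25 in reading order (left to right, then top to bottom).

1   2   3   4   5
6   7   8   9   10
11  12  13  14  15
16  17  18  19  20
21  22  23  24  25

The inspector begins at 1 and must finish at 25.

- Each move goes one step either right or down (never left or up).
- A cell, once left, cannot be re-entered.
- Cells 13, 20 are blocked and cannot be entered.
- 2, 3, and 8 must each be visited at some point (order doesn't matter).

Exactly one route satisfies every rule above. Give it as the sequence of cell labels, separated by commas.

1, 2, 3, 8, 9, 14, 19, 24, 25

Moves only go right or down, so the column and row indices never decrease.
Route from 1: right 2 to 3, down 1 to 8, right 1 to 9, down 3 to 24, right 1 to 25 — 8 moves in all.
Check: all required cells visited.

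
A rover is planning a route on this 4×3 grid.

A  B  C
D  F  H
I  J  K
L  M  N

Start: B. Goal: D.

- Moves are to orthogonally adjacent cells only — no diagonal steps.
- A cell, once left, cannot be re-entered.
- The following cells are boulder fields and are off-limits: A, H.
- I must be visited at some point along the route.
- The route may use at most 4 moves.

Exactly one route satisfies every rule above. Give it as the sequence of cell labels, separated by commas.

B, F, J, I, D

The budget equals the shortest possible length, so every move has to be on a shortest route through the required cells.
Route from B: down 2 to J, left 1 to I, up 1 to D — 4 moves in all.
Check: all required cells visited; 4 ≤ 4 moves.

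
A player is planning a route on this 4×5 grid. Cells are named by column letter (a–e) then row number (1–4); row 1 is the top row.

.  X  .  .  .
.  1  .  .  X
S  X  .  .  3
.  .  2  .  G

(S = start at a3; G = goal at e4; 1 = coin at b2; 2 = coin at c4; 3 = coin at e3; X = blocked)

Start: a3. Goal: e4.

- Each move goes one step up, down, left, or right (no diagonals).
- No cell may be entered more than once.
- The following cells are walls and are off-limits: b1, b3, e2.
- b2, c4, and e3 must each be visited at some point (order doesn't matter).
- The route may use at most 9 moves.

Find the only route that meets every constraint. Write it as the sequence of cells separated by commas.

Any route must reach b2, c4, and e3 and still end at e4 within 9 moves, so the order of the required stops is forced.
Route from a3: up 1 to a2, right 2 to c2, down 2 to c4, right 1 to d4, up 1 to d3, right 1 to e3, down 1 to e4 — 9 moves in all.
Check: all required cells visited; 9 ≤ 9 moves.

a3, a2, b2, c2, c3, c4, d4, d3, e3, e4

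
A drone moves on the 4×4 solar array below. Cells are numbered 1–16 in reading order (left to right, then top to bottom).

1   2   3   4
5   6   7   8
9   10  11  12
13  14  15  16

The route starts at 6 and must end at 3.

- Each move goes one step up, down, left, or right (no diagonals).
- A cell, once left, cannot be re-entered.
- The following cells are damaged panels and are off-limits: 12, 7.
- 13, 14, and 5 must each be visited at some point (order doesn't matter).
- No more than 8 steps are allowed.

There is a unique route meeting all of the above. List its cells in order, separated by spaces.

6 10 14 13 9 5 1 2 3

Any route must reach 13, 14, and 5 and still end at 3 within 8 moves, so the order of the required stops is forced.
Route from 6: down 2 to 14, left 1 to 13, up 3 to 1, right 2 to 3 — 8 moves in all.
Check: all required cells visited; 8 ≤ 8 moves.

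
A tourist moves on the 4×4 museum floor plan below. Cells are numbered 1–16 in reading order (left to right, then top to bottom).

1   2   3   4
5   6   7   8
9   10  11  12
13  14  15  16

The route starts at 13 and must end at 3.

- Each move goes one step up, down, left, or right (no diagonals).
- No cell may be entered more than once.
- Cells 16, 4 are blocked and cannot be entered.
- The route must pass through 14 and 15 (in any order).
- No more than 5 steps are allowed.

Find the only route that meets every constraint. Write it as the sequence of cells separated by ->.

13 -> 14 -> 15 -> 11 -> 7 -> 3

The budget equals the shortest possible length, so every move has to be on a shortest route through the required cells.
Route from 13: right 2 to 15, up 3 to 3 — 5 moves in all.
Check: all required cells visited; 5 ≤ 5 moves.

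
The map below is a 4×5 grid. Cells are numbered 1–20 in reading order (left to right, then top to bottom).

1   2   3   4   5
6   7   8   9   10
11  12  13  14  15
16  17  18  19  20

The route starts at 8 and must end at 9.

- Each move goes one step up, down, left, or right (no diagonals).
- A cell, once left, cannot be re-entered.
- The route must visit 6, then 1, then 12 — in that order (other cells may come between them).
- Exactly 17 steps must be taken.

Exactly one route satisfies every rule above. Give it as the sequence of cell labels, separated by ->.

8 -> 7 -> 6 -> 1 -> 2 -> 3 -> 4 -> 5 -> 10 -> 15 -> 20 -> 19 -> 18 -> 17 -> 12 -> 13 -> 14 -> 9

The waypoints must appear in the order 6, 1, 12, with no cell reused.
Route from 8: 2× left (reaching 6), up to 1, 4× right (reaching 5), 3× down (reaching 20), 3× left (reaching 17), up to 12, 2× right (reaching 14), up to 9 — 17 moves in all.
Check: order respected (6 at step 2, 1 at step 3, 12 at step 14); 17 moves as required.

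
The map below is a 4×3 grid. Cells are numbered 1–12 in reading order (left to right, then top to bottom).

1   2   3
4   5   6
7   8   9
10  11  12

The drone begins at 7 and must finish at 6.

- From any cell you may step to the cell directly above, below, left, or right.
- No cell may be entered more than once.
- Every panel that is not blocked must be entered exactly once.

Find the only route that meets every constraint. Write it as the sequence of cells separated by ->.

7 -> 10 -> 11 -> 12 -> 9 -> 8 -> 5 -> 4 -> 1 -> 2 -> 3 -> 6

Need to visit all 12 open cells exactly once, starting at 7 and ending at 6.
Route from 7: down 1 to 10, right 2 to 12, up 1 to 9, left 1 to 8, up 1 to 5, left 1 to 4, up 1 to 1, right 2 to 3, down 1 to 6 — 11 moves in all.
Check: all 12 open cells covered.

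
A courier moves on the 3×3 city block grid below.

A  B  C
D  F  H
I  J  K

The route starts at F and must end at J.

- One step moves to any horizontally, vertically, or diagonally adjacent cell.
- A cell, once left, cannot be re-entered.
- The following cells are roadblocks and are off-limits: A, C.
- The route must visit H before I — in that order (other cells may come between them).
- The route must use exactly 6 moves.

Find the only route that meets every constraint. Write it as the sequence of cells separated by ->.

The waypoints must appear in the order H, I, with no cell reused.
Route from F: down-right to K, up to H, up-left to B, down-left to D, down to I, right to J — 6 moves in all.
Check: order respected (H at step 2, I at step 5); 6 moves as required.

F -> K -> H -> B -> D -> I -> J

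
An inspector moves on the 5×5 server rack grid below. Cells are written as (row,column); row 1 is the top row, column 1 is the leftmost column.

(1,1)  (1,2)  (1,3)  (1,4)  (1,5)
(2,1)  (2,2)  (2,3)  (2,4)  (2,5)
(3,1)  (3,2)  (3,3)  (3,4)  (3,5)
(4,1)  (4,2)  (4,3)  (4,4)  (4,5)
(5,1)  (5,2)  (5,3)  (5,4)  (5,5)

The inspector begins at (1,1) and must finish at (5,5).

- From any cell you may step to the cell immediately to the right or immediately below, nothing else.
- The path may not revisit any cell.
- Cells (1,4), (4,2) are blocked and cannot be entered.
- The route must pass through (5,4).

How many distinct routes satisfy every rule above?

A right/down-only route from (1,1) to (5,5) makes exactly 4 down-moves and 4 right-moves in some order.
With no other constraints that would be C(8,4) = 70 routes.
Split at (5,4) and multiply the segment counts (each segment already excludes blocked cells): (1,1)→(5,4): 22; (5,4)→(5,5): 1; product = 22.
That gives 22 routes.

22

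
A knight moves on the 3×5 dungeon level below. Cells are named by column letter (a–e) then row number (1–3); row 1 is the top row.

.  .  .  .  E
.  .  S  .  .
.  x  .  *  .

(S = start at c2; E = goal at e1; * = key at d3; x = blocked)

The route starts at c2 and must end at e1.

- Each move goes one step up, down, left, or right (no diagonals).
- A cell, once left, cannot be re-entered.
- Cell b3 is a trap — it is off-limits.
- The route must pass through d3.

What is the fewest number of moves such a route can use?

5

Any route passes through d3 somewhere between c2 and e1. Summing Manhattan distances along the two legs (c2 → d3 → e1) gives a lower bound of 2 + 3 = 5 moves.
A route of 5 moves achieves this: c2 → c3 → d3 → d2 → d1 → e1.
Since 5 matches the lower bound, it is optimal.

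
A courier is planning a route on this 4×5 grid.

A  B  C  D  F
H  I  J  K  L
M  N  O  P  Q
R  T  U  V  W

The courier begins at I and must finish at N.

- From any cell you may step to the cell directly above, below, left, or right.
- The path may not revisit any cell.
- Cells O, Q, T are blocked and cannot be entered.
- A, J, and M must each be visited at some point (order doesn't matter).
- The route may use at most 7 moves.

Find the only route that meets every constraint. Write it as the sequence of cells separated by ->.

I -> J -> C -> B -> A -> H -> M -> N

The budget equals the shortest possible length, so every move has to be on a shortest route through the required cells.
Route from I: right 1 to J, up 1 to C, left 2 to A, down 2 to M, right 1 to N — 7 moves in all.
Check: all required cells visited; 7 ≤ 7 moves.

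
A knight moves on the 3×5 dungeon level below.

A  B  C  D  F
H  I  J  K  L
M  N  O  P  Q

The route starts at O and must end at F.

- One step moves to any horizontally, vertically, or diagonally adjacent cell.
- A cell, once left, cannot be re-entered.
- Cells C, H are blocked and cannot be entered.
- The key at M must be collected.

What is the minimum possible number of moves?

6

Any route passes through M somewhere between O and F. Summing Chebyshev distances along the two legs (O → M → F) gives a lower bound of 2 + 4 = 6 moves.
A route of 6 moves achieves this: O → I → M → N → J → D → F.
Since 6 matches the lower bound, it is optimal.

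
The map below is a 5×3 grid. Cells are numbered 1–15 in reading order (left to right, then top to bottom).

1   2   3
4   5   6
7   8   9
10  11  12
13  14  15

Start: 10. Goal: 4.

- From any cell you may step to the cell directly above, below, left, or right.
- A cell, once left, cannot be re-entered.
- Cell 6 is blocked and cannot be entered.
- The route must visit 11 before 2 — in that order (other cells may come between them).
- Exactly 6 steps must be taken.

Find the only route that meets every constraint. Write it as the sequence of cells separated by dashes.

10 - 11 - 8 - 5 - 2 - 1 - 4

The waypoints must appear in the order 11, 2, with no cell reused.
Route from 10: right to 11, 3× up (reaching 2), left to 1, down to 4 — 6 moves in all.
Check: order respected (11 at step 1, 2 at step 4); 6 moves as required.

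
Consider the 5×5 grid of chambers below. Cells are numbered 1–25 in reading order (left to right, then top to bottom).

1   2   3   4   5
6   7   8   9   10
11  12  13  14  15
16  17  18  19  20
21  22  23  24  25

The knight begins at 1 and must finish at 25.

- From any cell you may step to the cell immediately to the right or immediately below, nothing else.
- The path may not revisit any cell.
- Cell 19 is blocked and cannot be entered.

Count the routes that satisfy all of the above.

30

A right/down-only route from 1 to 25 makes exactly 4 down-moves and 4 right-moves in some order.
With no other constraints that would be C(8,4) = 70 routes.
Subtract routes through each blocked cell (inclusion–exclusion for overlaps): − through 19: 40 → 30.
That gives 30 routes.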